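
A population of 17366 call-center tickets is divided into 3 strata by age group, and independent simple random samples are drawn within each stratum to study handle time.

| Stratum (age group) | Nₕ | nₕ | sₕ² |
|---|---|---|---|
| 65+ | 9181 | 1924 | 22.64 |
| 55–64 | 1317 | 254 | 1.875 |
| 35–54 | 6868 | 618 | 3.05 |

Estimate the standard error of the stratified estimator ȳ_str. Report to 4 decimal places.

0.0578

Var(ȳ_str) = Σₕ Wₕ²(1 − fₕ)sₕ²/nₕ with Wₕ = Nₕ/N, N = 17366.
65+: Wₕ = 0.52867672; term = 0.52867672²·(1 − 0.20956323)·22.64/1924 = 0.0025996739.
55–64: Wₕ = 0.07583784; term = 0.07583784²·(1 − 0.19286257)·1.875/254 = 3.4267861 × 10^-5.
35–54: Wₕ = 0.39548543; term = 0.39548543²·(1 − 0.08998253)·3.05/618 = 7.0246077 × 10^-4.
Sum = 0.0033364025.
SE = √(0.0033364025) = 0.0578.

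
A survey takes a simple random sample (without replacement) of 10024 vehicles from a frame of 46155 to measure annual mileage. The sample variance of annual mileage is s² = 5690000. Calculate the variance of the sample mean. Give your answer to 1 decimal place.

444.4

Under SRS without replacement, Var(ȳ) = (1 − f)·s²/n with f = n/N = 10024/46155 = 0.21718124.
Var(ȳ) = (1 − 0.21718124)·5690000/10024 = 0.78281876·567.63767 = 444.35742.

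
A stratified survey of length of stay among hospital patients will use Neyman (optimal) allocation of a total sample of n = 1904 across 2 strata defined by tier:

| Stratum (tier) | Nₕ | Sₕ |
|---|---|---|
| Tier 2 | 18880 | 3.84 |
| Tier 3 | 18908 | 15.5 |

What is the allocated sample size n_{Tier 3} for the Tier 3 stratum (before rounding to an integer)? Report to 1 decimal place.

1526.4

Neyman allocation: nₕ = n·NₕSₕ / Σⱼ NⱼSⱼ.
Σ NⱼSⱼ = 18880·3.84 + 18908·15.5 = 365573.2.
n_{Tier 3} = 1904·18908·15.5 / 365573.2 = 1526.4.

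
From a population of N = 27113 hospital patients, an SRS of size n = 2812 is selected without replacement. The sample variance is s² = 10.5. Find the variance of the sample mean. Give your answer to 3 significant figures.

0.00335

Under SRS without replacement, Var(ȳ) = (1 − f)·s²/n with f = n/N = 2812/27113 = 0.10371409.
Var(ȳ) = (1 − 0.10371409)·10.5/2812 = 0.89628591·0.0037339972 = 0.0033467291.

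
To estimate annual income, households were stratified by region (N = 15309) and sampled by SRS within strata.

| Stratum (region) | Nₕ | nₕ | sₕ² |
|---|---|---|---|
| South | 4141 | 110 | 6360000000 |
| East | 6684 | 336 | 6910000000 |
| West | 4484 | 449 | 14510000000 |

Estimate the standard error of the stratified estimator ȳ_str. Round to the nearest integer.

Var(ȳ_str) = Σₕ Wₕ²(1 − fₕ)sₕ²/nₕ with Wₕ = Nₕ/N, N = 15309.
South: Wₕ = 0.27049448; term = 0.27049448²·(1 − 0.02656363)·6360000000/110 = 4.1180234 × 10^6.
East: Wₕ = 0.43660592; term = 0.43660592²·(1 − 0.05026930)·6910000000/336 = 3.7232182 × 10^6.
West: Wₕ = 0.29289960; term = 0.29289960²·(1 − 0.10013381)·14510000000/449 = 2.4948048 × 10^6.
Sum = 1.0336046 × 10^7.
SE = √(1.0336046 × 10^7) = 3215.

3215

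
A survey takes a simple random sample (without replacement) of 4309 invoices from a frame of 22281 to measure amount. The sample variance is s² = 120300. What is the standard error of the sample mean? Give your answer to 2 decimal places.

4.75

Under SRS without replacement, Var(ȳ) = (1 − f)·s²/n with f = n/N = 4309/22281 = 0.19339347.
Var(ȳ) = (1 − 0.19339347)·120300/4309 = 0.80660653·27.918311 = 22.519091.
SE(ȳ) = √(22.519091) = 4.75.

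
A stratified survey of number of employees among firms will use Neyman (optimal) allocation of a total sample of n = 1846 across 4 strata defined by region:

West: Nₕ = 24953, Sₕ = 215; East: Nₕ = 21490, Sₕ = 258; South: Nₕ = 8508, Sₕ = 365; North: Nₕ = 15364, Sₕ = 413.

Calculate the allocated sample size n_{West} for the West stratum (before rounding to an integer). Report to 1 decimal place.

486.4

Neyman allocation: nₕ = n·NₕSₕ / Σⱼ NⱼSⱼ.
Σ NⱼSⱼ = 24953·215 + 21490·258 + 8508·365 + 15364·413 = 2.0360067 × 10^7.
n_{West} = 1846·24953·215 / (2.0360067 × 10^7) = 486.4.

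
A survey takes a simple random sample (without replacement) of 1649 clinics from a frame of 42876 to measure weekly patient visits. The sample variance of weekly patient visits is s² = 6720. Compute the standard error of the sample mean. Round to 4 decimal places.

Under SRS without replacement, Var(ȳ) = (1 − f)·s²/n with f = n/N = 1649/42876 = 0.03845974.
Var(ȳ) = (1 − 0.03845974)·6720/1649 = 0.96154026·4.0751971 = 3.9184661.
SE(ȳ) = √(3.9184661) = 1.9795.

1.9795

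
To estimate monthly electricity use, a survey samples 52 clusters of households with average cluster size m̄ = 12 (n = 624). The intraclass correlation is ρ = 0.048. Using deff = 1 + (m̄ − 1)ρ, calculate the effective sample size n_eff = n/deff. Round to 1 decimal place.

deff = 1 + (12 − 1)·0.048 = 1 + 0.528 = 1.528.
n_eff = 624 / 1.528 = 408.4.

408.4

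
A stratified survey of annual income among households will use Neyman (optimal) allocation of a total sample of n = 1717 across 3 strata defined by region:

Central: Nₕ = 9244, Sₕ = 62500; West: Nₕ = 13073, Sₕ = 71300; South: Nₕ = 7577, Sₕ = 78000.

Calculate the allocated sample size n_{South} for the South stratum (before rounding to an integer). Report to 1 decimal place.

483.0

Neyman allocation: nₕ = n·NₕSₕ / Σⱼ NⱼSⱼ.
Σ NⱼSⱼ = 9244·62500 + 13073·71300 + 7577·78000 = 2.1008609 × 10^9.
n_{South} = 1717·7577·78000 / (2.1008609 × 10^9) = 483.0.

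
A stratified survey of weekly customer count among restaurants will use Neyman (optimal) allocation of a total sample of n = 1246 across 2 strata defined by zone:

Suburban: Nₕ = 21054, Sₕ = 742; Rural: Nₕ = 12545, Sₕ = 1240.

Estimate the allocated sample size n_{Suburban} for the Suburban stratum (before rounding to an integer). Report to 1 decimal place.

624.3

Neyman allocation: nₕ = n·NₕSₕ / Σⱼ NⱼSⱼ.
Σ NⱼSⱼ = 21054·742 + 12545·1240 = 3.1177868 × 10^7.
n_{Suburban} = 1246·21054·742 / (3.1177868 × 10^7) = 624.3.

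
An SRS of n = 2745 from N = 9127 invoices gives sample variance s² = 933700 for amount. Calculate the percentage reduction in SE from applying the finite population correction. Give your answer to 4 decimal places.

16.3792

f = n/N = 2745/9127 = 0.30075600.
SE_no-fpc = √(s²/n) = 18.44304; SE_fpc = √((1−f)s²/n) = 15.422219.
Ratio = √(1−f) = 0.83620811. Reduction = 100·(1 − 0.83620811) = 16.3792%.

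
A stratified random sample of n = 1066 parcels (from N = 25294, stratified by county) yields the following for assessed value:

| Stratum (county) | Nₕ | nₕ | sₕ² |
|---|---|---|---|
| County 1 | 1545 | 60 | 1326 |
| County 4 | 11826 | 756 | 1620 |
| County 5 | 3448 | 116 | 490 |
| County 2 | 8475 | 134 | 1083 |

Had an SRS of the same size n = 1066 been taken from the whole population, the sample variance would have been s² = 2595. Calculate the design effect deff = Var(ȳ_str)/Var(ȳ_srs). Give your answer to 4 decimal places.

0.6375

Var(ȳ_str) = Σ Wₕ²(1−fₕ)sₕ²/nₕ with Wₕ = Nₕ/25294:
  County 1: (1545/25294)²·(1−60/1545)·1326/60 = 0.079252356
  County 4: (11826/25294)²·(1−756/11826)·1620/756 = 0.43847384
  County 5: (3448/25294)²·(1−116/3448)·490/116 = 0.075853445
  County 2: (8475/25294)²·(1−134/8475)·1083/134 = 0.89298972
  → Var(ȳ_str) = 1.4865694.
Var(ȳ_srs) = (1 − 1066/25294)·2595/1066 = 2.3317405.
deff = 1.4865694 / 2.3317405 = 0.6375.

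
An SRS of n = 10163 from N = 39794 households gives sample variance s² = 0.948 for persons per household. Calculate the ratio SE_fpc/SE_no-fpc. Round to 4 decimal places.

f = n/N = 10163/39794 = 0.25539026.
SE_no-fpc = √(s²/n) = 0.0096581335; SE_fpc = √((1−f)s²/n) = 0.008334078.
Ratio = √(1−f) = 0.86290772.

0.8629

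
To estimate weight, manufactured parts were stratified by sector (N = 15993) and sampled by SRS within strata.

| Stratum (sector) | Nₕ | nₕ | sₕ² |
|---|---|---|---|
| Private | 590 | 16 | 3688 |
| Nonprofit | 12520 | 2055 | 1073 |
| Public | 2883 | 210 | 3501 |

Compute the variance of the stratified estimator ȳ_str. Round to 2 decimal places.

1.07

Var(ȳ_str) = Σₕ Wₕ²(1 − fₕ)sₕ²/nₕ with Wₕ = Nₕ/N, N = 15993.
Private: Wₕ = 0.03689114; term = 0.03689114²·(1 − 0.02711864)·3688/16 = 0.30519327.
Nonprofit: Wₕ = 0.78284249; term = 0.78284249²·(1 − 0.16413738)·1073/2055 = 0.26746785.
Public: Wₕ = 0.18026637; term = 0.18026637²·(1 − 0.07284079)·3501/210 = 0.50229233.
Sum = 1.0749535.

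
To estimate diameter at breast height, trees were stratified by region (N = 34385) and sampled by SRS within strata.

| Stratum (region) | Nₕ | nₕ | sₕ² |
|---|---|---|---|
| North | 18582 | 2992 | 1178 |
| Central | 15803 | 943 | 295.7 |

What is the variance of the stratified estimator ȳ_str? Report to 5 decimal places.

0.15875

Var(ȳ_str) = Σₕ Wₕ²(1 − fₕ)sₕ²/nₕ with Wₕ = Nₕ/N, N = 34385.
North: Wₕ = 0.54041006; term = 0.54041006²·(1 − 0.16101604)·1178/2992 = 0.096468209.
Central: Wₕ = 0.45958994; term = 0.45958994²·(1 − 0.05967221)·295.7/943 = 0.062281623.
Sum = 0.15874983.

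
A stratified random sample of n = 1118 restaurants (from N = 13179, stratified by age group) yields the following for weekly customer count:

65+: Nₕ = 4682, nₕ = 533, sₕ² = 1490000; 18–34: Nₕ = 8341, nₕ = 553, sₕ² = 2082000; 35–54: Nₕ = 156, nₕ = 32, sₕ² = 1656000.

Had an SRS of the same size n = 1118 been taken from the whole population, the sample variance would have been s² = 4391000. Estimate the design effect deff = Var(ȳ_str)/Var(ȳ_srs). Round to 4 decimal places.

Var(ȳ_str) = Σ Wₕ²(1−fₕ)sₕ²/nₕ with Wₕ = Nₕ/13179:
  65+: (4682/13179)²·(1−533/4682)·1490000/533 = 312.6576
  18–34: (8341/13179)²·(1−553/8341)·2082000/553 = 1408.104
  35–54: (156/13179)²·(1−32/156)·1656000/32 = 5.763572
  → Var(ȳ_str) = 1726.5252.
Var(ȳ_srs) = (1 − 1118/13179)·4391000/1118 = 3594.3676.
deff = 1726.5252 / 3594.3676 = 0.4803.

0.4803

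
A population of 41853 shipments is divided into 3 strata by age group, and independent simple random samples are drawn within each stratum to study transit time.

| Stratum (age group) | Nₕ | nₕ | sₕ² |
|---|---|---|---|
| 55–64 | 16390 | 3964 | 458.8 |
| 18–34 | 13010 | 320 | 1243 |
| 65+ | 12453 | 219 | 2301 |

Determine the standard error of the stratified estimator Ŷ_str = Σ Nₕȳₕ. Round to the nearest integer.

47598

Var(Ŷ_str) = Σₕ Nₕ²(1 − fₕ)sₕ²/nₕ.
55–64: 16390²·(1 − 3964/16390)·458.8/3964 = 2.3572197 × 10^7.
18–34: 13010²·(1 − 320/13010)·1243/320 = 6.4129827 × 10^8.
65+: 12453²·(1 − 219/12453)·2301/219 = 1.6007185 × 10^9.
Sum = 2.265589 × 10^9.
SE = √(2.265589 × 10^9) = 47598.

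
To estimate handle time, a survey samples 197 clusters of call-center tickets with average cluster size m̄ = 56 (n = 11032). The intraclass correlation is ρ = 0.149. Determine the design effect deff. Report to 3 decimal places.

deff = 1 + (56 − 1)·0.149 = 1 + 8.195 = 9.195.

9.195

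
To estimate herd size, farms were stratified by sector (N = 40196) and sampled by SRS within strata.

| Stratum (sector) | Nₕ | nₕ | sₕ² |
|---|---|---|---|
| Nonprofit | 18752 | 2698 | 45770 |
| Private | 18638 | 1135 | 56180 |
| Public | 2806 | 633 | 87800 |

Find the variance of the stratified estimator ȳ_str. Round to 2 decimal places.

Var(ȳ_str) = Σₕ Wₕ²(1 − fₕ)sₕ²/nₕ with Wₕ = Nₕ/N, N = 40196.
Nonprofit: Wₕ = 0.46651408; term = 0.46651408²·(1 − 0.14387799)·45770/2698 = 3.1608519.
Private: Wₕ = 0.46367798; term = 0.46367798²·(1 − 0.06089709)·56180/1135 = 9.9938309.
Public: Wₕ = 0.06980794; term = 0.06980794²·(1 − 0.22558803)·87800/633 = 0.52344677.
Sum = 13.67813.

13.68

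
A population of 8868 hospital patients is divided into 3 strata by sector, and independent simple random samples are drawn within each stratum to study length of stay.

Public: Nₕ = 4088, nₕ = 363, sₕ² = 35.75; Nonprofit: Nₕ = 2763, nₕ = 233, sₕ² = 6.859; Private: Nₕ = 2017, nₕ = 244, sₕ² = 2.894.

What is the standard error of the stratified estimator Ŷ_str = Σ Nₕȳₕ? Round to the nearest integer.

1322

Var(Ŷ_str) = Σₕ Nₕ²(1 − fₕ)sₕ²/nₕ.
Public: 4088²·(1 − 363/4088)·35.75/363 = 1.4997076 × 10^6.
Nonprofit: 2763²·(1 − 233/2763)·6.859/233 = 205781.48.
Private: 2017²·(1 − 244/2017)·2.894/244 = 42415.377.
Sum = 1.7479045 × 10^6.
SE = √(1.7479045 × 10^6) = 1322.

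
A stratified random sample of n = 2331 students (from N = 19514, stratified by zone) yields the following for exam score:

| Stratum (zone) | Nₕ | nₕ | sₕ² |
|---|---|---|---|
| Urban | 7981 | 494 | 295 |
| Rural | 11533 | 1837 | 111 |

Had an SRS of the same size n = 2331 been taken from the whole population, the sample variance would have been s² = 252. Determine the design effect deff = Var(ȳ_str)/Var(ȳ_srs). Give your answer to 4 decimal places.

1.1708

Var(ȳ_str) = Σ Wₕ²(1−fₕ)sₕ²/nₕ with Wₕ = Nₕ/19514:
  Urban: (7981/19514)²·(1−494/7981)·295/494 = 0.093706045
  Rural: (11533/19514)²·(1−1837/11533)·111/1837 = 0.017744188
  → Var(ȳ_str) = 0.11145023.
Var(ȳ_srs) = (1 − 2331/19514)·252/2331 = 0.095194303.
deff = 0.11145023 / 0.095194303 = 1.1708.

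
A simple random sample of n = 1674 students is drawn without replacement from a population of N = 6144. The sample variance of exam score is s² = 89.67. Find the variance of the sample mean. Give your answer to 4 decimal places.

0.0390

Under SRS without replacement, Var(ȳ) = (1 − f)·s²/n with f = n/N = 1674/6144 = 0.27246094.
Var(ȳ) = (1 − 0.27246094)·89.67/1674 = 0.72753906·0.053566308 = 0.038971582.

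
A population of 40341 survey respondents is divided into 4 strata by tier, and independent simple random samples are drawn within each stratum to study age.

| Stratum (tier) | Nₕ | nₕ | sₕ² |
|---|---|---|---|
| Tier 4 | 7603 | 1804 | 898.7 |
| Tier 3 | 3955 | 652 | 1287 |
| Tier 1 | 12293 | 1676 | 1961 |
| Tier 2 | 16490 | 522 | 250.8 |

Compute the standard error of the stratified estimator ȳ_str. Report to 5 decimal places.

0.44824

Var(ȳ_str) = Σₕ Wₕ²(1 − fₕ)sₕ²/nₕ with Wₕ = Nₕ/N, N = 40341.
Tier 4: Wₕ = 0.18846831; term = 0.18846831²·(1 − 0.23727476)·898.7/1804 = 0.013496557.
Tier 3: Wₕ = 0.09803922; term = 0.09803922²·(1 − 0.16485461)·1287/652 = 0.015845016.
Tier 1: Wₕ = 0.30472720; term = 0.30472720²·(1 − 0.13633775)·1961/1676 = 0.093836102.
Tier 2: Wₕ = 0.40876528; term = 0.40876528²·(1 − 0.03165555)·250.8/522 = 0.077738273.
Sum = 0.20091595.
SE = √(0.20091595) = 0.44824.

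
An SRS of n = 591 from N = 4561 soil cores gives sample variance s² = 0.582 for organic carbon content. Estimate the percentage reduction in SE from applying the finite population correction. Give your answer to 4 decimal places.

6.7035

f = n/N = 591/4561 = 0.12957685.
SE_no-fpc = √(s²/n) = 0.03138107; SE_fpc = √((1−f)s²/n) = 0.029277431.
Ratio = √(1−f) = 0.93296471. Reduction = 100·(1 − 0.93296471) = 6.7035%.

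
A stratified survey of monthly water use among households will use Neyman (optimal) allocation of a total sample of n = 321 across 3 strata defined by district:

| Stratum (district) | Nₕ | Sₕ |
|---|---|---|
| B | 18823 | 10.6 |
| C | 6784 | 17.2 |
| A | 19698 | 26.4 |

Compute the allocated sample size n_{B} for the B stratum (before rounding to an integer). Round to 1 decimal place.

76.6

Neyman allocation: nₕ = n·NₕSₕ / Σⱼ NⱼSⱼ.
Σ NⱼSⱼ = 18823·10.6 + 6784·17.2 + 19698·26.4 = 836235.8.
n_{B} = 321·18823·10.6 / 836235.8 = 76.6.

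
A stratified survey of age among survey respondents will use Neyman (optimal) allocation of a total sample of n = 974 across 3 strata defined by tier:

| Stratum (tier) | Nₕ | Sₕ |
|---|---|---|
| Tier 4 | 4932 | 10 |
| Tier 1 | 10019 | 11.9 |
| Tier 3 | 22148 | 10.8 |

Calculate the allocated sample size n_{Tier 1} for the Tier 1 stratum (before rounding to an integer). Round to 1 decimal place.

284.8

Neyman allocation: nₕ = n·NₕSₕ / Σⱼ NⱼSⱼ.
Σ NⱼSⱼ = 4932·10 + 10019·11.9 + 22148·10.8 = 407744.5.
n_{Tier 1} = 974·10019·11.9 / 407744.5 = 284.8.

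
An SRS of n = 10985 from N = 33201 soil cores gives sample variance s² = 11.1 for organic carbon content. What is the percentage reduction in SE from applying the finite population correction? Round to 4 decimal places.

f = n/N = 10985/33201 = 0.33086353.
SE_no-fpc = √(s²/n) = 0.031787872; SE_fpc = √((1−f)s²/n) = 0.026002722.
Ratio = √(1−f) = 0.81800762. Reduction = 100·(1 − 0.81800762) = 18.1992%.

18.1992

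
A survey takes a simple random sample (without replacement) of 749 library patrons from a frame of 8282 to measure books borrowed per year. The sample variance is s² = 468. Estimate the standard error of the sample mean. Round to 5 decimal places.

Under SRS without replacement, Var(ȳ) = (1 − f)·s²/n with f = n/N = 749/8282 = 0.09043709.
Var(ȳ) = (1 − 0.09043709)·468/749 = 0.90956291·0.62483311 = 0.56832502.
SE(ȳ) = √(0.56832502) = 0.75387.

0.75387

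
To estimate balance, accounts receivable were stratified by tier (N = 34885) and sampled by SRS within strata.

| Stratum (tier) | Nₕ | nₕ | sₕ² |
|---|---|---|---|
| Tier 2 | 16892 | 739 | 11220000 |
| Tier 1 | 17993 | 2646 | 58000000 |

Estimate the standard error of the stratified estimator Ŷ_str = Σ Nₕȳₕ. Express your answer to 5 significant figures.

3.1931 × 10^6

Var(Ŷ_str) = Σₕ Nₕ²(1 − fₕ)sₕ²/nₕ.
Tier 2: 16892²·(1 − 739/16892)·11220000/739 = 4.1426924 × 10^12.
Tier 1: 17993²·(1 − 2646/17993)·58000000/2646 = 6.0529241 × 10^12.
Sum = 1.0195617 × 10^13.
SE = √(1.0195617 × 10^13) = 3.1931 × 10^6.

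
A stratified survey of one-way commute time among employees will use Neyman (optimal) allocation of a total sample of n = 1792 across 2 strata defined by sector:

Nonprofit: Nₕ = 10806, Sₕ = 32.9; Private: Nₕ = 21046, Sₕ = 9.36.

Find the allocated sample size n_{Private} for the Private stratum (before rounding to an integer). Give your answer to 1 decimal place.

638.9

Neyman allocation: nₕ = n·NₕSₕ / Σⱼ NⱼSⱼ.
Σ NⱼSⱼ = 10806·32.9 + 21046·9.36 = 552507.96.
n_{Private} = 1792·21046·9.36 / 552507.96 = 638.9.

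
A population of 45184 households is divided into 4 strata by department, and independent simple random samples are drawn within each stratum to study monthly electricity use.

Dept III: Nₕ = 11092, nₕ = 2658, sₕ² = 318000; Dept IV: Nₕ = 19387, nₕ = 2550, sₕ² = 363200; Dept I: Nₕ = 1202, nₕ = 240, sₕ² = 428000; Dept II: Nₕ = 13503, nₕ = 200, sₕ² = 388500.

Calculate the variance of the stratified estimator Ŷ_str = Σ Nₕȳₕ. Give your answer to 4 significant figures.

Var(Ŷ_str) = Σₕ Nₕ²(1 − fₕ)sₕ²/nₕ.
Dept III: 11092²·(1 − 2658/11092)·318000/2658 = 1.1192204 × 10^10.
Dept IV: 19387²·(1 − 2550/19387)·363200/2550 = 4.6492295 × 10^10.
Dept I: 1202²·(1 − 240/1202)·428000/240 = 2.0621111 × 10^9.
Dept II: 13503²·(1 − 200/13503)·388500/200 = 3.4893207 × 10^11.
Sum = 4.0867868 × 10^11.

4.087 × 10^11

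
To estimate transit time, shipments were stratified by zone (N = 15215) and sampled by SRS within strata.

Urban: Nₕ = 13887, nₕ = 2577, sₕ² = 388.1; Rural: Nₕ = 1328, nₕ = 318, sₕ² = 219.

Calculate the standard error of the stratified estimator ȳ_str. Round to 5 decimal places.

Var(ȳ_str) = Σₕ Wₕ²(1 − fₕ)sₕ²/nₕ with Wₕ = Nₕ/N, N = 15215.
Urban: Wₕ = 0.91271771; term = 0.91271771²·(1 − 0.18556924)·388.1/2577 = 0.10217775.
Rural: Wₕ = 0.08728229; term = 0.08728229²·(1 − 0.23945783)·219/318 = 0.0039901804.
Sum = 0.10616793.
SE = √(0.10616793) = 0.32583.

0.32583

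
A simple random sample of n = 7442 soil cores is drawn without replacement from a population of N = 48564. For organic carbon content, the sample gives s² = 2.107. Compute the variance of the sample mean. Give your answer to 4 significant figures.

Under SRS without replacement, Var(ȳ) = (1 − f)·s²/n with f = n/N = 7442/48564 = 0.15324108.
Var(ȳ) = (1 − 0.15324108)·2.107/7442 = 0.84675892·2.8312282 × 10^-4 = 2.3973677 × 10^-4.

2.397 × 10^-4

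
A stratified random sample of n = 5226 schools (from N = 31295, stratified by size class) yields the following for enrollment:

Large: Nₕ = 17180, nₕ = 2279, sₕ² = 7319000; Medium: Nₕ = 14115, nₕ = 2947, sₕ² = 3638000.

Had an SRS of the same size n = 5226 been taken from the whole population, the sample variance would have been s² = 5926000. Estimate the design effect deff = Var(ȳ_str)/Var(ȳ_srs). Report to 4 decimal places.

1.0991

Var(ȳ_str) = Σ Wₕ²(1−fₕ)sₕ²/nₕ with Wₕ = Nₕ/31295:
  Large: (17180/31295)²·(1−2279/17180)·7319000/2279 = 839.45242
  Medium: (14115/31295)²·(1−2947/14115)·3638000/2947 = 198.69591
  → Var(ȳ_str) = 1038.1483.
Var(ȳ_srs) = (1 − 5226/31295)·5926000/5226 = 944.58633.
deff = 1038.1483 / 944.58633 = 1.0991.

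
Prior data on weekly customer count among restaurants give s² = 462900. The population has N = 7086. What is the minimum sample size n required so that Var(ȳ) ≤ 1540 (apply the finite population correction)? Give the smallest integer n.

289

Without fpc, n₀ = s²/D = 462900/1540 = 300.5844.
With fpc, (1 − n/N)·s²/n ≤ D requires n ≥ n₀/(1 + n₀/N) = 300.5844/(1 + 300.5844/7086) = 288.3526.
Rounding up, n = 289.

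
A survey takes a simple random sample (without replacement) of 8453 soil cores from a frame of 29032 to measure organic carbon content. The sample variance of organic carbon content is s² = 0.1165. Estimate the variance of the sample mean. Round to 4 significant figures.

Under SRS without replacement, Var(ȳ) = (1 − f)·s²/n with f = n/N = 8453/29032 = 0.29116148.
Var(ȳ) = (1 − 0.29116148)·0.1165/8453 = 0.70883852·1.3782089 × 10^-5 = 9.7692758 × 10^-6.

9.769 × 10^-6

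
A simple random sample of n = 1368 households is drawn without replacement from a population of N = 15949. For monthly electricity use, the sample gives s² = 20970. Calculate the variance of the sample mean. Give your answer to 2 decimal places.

Under SRS without replacement, Var(ȳ) = (1 − f)·s²/n with f = n/N = 1368/15949 = 0.08577340.
Var(ȳ) = (1 − 0.08577340)·20970/1368 = 0.91422660·15.328947 = 14.014131.

14.01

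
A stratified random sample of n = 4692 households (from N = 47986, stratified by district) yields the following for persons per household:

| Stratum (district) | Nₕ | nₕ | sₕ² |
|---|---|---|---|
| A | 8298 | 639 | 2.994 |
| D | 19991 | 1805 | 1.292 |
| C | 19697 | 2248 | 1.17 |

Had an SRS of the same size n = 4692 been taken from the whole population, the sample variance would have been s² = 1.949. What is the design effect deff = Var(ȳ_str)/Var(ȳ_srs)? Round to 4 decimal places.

0.8539

Var(ȳ_str) = Σ Wₕ²(1−fₕ)sₕ²/nₕ with Wₕ = Nₕ/47986:
  A: (8298/47986)²·(1−639/8298)·2.994/639 = 1.2932049 × 10^-4
  D: (19991/47986)²·(1−1805/19991)·1.292/1805 = 1.1301287 × 10^-4
  C: (19697/47986)²·(1−2248/19697)·1.17/2248 = 7.7683911 × 10^-5
  → Var(ȳ_str) = 3.2001727 × 10^-4.
Var(ȳ_srs) = (1 − 4692/47986)·1.949/4692 = 3.7477188 × 10^-4.
deff = (3.2001727 × 10^-4) / (3.7477188 × 10^-4) = 0.8539.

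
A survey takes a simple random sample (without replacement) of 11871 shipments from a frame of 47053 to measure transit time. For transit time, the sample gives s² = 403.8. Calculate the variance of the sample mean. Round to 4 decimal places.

0.0254

Under SRS without replacement, Var(ȳ) = (1 − f)·s²/n with f = n/N = 11871/47053 = 0.25228997.
Var(ȳ) = (1 − 0.25228997)·403.8/11871 = 0.74771003·0.034015668 = 0.025433856.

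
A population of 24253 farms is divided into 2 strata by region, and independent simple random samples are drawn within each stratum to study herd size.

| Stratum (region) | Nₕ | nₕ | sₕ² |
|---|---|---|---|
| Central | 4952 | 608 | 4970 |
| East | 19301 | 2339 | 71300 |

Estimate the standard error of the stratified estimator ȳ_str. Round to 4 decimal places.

4.1551

Var(ȳ_str) = Σₕ Wₕ²(1 − fₕ)sₕ²/nₕ with Wₕ = Nₕ/N, N = 24253.
Central: Wₕ = 0.20418093; term = 0.20418093²·(1 − 0.12277868)·4970/608 = 0.29894571.
East: Wₕ = 0.79581907; term = 0.79581907²·(1 − 0.12118543)·71300/2339 = 16.966226.
Sum = 17.265172.
SE = √(17.265172) = 4.1551.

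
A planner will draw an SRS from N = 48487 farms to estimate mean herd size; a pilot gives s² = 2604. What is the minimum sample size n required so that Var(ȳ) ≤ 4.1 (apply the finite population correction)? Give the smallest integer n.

627

Without fpc, n₀ = s²/D = 2604/4.1 = 635.1220.
With fpc, (1 − n/N)·s²/n ≤ D requires n ≥ n₀/(1 + n₀/N) = 635.1220/(1 + 635.1220/48487) = 626.9102.
Rounding up, n = 627.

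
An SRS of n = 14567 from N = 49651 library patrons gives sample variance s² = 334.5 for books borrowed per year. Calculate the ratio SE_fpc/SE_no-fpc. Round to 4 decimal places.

0.8406

f = n/N = 14567/49651 = 0.29338785.
SE_no-fpc = √(s²/n) = 0.15153502; SE_fpc = √((1−f)s²/n) = 0.12738068.
Ratio = √(1−f) = 0.84060226.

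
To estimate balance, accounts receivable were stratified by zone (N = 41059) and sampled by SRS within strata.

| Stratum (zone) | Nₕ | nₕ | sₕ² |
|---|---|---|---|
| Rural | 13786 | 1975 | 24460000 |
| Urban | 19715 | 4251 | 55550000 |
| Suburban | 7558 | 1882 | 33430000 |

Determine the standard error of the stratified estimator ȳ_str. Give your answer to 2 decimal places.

Var(ȳ_str) = Σₕ Wₕ²(1 − fₕ)sₕ²/nₕ with Wₕ = Nₕ/N, N = 41059.
Rural: Wₕ = 0.33576073; term = 0.33576073²·(1 − 0.14326128)·24460000/1975 = 1196.1828.
Urban: Wₕ = 0.48016269; term = 0.48016269²·(1 − 0.21562262)·55550000/4251 = 2363.1693.
Suburban: Wₕ = 0.18407657; term = 0.18407657²·(1 − 0.24900767)·33430000/1882 = 452.0113.
Sum = 4011.3634.
SE = √(4011.3634) = 63.34.

63.34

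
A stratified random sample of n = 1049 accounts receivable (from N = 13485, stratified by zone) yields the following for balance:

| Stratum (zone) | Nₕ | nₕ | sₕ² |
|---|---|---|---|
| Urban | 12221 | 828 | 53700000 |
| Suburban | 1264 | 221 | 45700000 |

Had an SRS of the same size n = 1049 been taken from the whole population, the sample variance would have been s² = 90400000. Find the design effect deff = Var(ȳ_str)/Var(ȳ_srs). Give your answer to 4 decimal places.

0.6437

Var(ȳ_str) = Σ Wₕ²(1−fₕ)sₕ²/nₕ with Wₕ = Nₕ/13485:
  Urban: (12221/13485)²·(1−828/12221)·53700000/828 = 49657.733
  Suburban: (1264/13485)²·(1−221/1264)·45700000/221 = 1499.1787
  → Var(ȳ_str) = 51156.912.
Var(ȳ_srs) = (1 − 1049/13485)·90400000/1049 = 79473.567.
deff = 51156.912 / 79473.567 = 0.6437.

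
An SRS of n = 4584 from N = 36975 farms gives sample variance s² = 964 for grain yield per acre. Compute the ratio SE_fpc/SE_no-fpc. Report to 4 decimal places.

0.9360

f = n/N = 4584/36975 = 0.12397566.
SE_no-fpc = √(s²/n) = 0.45858116; SE_fpc = √((1−f)s²/n) = 0.42921442.
Ratio = √(1−f) = 0.93596172.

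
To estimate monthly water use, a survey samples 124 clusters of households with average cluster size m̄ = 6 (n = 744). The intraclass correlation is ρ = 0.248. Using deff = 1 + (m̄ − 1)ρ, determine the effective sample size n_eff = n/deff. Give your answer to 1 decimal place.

deff = 1 + (6 − 1)·0.248 = 1 + 1.24 = 2.24.
n_eff = 744 / 2.24 = 332.1.

332.1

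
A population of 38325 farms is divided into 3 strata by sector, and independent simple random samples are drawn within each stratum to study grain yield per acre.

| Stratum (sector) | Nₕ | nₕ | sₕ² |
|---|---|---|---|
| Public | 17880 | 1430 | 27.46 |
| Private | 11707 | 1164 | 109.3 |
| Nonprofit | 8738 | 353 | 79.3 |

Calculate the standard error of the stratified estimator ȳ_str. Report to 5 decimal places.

Var(ȳ_str) = Σₕ Wₕ²(1 − fₕ)sₕ²/nₕ with Wₕ = Nₕ/N, N = 38325.
Public: Wₕ = 0.46653620; term = 0.46653620²·(1 − 0.07997763)·27.46/1430 = 0.0038453297.
Private: Wₕ = 0.30546641; term = 0.30546641²·(1 − 0.09942769)·109.3/1164 = 0.0078906482.
Nonprofit: Wₕ = 0.22799739; term = 0.22799739²·(1 − 0.04039826)·79.3/353 = 0.011205965.
Sum = 0.022941943.
SE = √(0.022941943) = 0.15147.

0.15147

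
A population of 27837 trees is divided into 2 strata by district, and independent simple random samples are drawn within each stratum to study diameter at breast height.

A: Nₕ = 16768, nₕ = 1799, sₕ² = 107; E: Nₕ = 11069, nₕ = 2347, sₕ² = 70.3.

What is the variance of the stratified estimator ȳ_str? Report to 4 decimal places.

Var(ȳ_str) = Σₕ Wₕ²(1 − fₕ)sₕ²/nₕ with Wₕ = Nₕ/N, N = 27837.
A: Wₕ = 0.60236376; term = 0.60236376²·(1 − 0.10728769)·107/1799 = 0.019265568.
E: Wₕ = 0.39763624; term = 0.39763624²·(1 − 0.21203361)·70.3/2347 = 0.00373183.
Sum = 0.022997398.

0.0230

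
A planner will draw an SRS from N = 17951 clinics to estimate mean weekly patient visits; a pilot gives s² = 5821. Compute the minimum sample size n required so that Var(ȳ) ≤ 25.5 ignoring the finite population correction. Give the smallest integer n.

229

Without fpc, n₀ = s²/D = 5821/25.5 = 228.2745.
Rounding up, n = 229.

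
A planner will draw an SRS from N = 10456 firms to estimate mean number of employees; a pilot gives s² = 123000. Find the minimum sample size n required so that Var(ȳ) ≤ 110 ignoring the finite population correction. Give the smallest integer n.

Without fpc, n₀ = s²/D = 123000/110 = 1118.1818.
Rounding up, n = 1119.

1119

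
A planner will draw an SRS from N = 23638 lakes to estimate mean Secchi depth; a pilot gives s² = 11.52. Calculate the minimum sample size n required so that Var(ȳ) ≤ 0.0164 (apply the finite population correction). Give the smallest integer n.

683

Without fpc, n₀ = s²/D = 11.52/0.0164 = 702.4390.
With fpc, (1 − n/N)·s²/n ≤ D requires n ≥ n₀/(1 + n₀/N) = 702.4390/(1 + 702.4390/23638) = 682.1674.
Rounding up, n = 683.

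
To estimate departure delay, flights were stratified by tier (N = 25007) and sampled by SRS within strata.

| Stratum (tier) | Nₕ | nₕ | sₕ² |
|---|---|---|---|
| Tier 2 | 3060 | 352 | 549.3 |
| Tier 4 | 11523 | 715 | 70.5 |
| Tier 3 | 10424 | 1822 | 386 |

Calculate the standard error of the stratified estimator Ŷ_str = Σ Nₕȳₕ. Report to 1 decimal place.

6648.9

Var(Ŷ_str) = Σₕ Nₕ²(1 − fₕ)sₕ²/nₕ.
Tier 2: 3060²·(1 − 352/3060)·549.3/352 = 1.2931146 × 10^7.
Tier 4: 11523²·(1 − 715/11523)·70.5/715 = 1.2279876 × 10^7.
Tier 3: 10424²·(1 − 1822/10424)·386/1822 = 1.8996464 × 10^7.
Sum = 4.4207486 × 10^7.
SE = √(4.4207486 × 10^7) = 6648.9.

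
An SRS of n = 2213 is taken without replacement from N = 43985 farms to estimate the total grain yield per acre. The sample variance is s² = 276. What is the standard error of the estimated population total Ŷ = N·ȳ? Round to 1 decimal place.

Var(Ŷ) = N²·Var(ȳ) = N²·(1 − n/N)·s²/n.
f = 2213/43985 = 0.05031261; Var(ȳ) = 0.94968739·276/2213 = 0.11844271.
Var(Ŷ) = 43985² · 0.11844271 = 2.2914877 × 10^8.
SE(Ŷ) = √(2.2914877 × 10^8) = 15137.7.

15137.7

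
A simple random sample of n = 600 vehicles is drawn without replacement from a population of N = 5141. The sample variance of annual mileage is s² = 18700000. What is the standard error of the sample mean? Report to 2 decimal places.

Under SRS without replacement, Var(ȳ) = (1 − f)·s²/n with f = n/N = 600/5141 = 0.11670881.
Var(ȳ) = (1 − 0.11670881)·18700000/600 = 0.88329119·31166.667 = 27529.242.
SE(ȳ) = √(27529.242) = 165.92.

165.92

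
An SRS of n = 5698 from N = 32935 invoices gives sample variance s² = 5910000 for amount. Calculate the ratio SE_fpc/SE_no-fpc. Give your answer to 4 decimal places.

f = n/N = 5698/32935 = 0.17300744.
SE_no-fpc = √(s²/n) = 32.205683; SE_fpc = √((1−f)s²/n) = 29.287569.
Ratio = √(1−f) = 0.90939131.

0.9094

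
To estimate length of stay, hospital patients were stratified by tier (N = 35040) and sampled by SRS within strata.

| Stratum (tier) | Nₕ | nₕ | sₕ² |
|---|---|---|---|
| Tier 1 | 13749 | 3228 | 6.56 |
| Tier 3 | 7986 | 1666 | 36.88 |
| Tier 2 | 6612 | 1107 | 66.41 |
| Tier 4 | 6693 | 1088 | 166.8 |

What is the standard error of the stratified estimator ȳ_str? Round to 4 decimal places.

Var(ȳ_str) = Σₕ Wₕ²(1 − fₕ)sₕ²/nₕ with Wₕ = Nₕ/N, N = 35040.
Tier 1: Wₕ = 0.39238014; term = 0.39238014²·(1 − 0.23478071)·6.56/3228 = 2.3942542 × 10^-4.
Tier 3: Wₕ = 0.22791096; term = 0.22791096²·(1 − 0.20861508)·36.88/1666 = 9.0998473 × 10^-4.
Tier 2: Wₕ = 0.18869863; term = 0.18869863²·(1 − 0.16742287)·66.41/1107 = 0.0017784753.
Tier 4: Wₕ = 0.19101027; term = 0.19101027²·(1 − 0.16255790)·166.8/1088 = 0.0046841997.
Sum = 0.0076120852.
SE = √(0.0076120852) = 0.0872.

0.0872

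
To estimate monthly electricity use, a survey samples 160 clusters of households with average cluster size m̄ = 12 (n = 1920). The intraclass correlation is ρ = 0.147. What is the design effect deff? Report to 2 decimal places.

2.62

deff = 1 + (12 − 1)·0.147 = 1 + 1.617 = 2.617.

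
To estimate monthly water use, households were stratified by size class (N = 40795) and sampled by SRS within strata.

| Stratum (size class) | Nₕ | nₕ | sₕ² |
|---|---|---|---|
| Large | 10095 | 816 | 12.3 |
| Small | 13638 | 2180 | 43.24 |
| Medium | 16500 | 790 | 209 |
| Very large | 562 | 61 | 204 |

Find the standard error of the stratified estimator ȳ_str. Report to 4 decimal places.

0.2109

Var(ȳ_str) = Σₕ Wₕ²(1 − fₕ)sₕ²/nₕ with Wₕ = Nₕ/N, N = 40795.
Large: Wₕ = 0.24745680; term = 0.24745680²·(1 − 0.08083210)·12.3/816 = 8.4841546 × 10^-4.
Small: Wₕ = 0.33430567; term = 0.33430567²·(1 − 0.15984748)·43.24/2180 = 0.001862408.
Medium: Wₕ = 0.40446133; term = 0.40446133²·(1 − 0.04787879)·209/790 = 0.041206474.
Very large: Wₕ = 0.01377620; term = 0.01377620²·(1 − 0.10854093)·204/61 = 5.6579682 × 10^-4.
Sum = 0.044483094.
SE = √(0.044483094) = 0.2109.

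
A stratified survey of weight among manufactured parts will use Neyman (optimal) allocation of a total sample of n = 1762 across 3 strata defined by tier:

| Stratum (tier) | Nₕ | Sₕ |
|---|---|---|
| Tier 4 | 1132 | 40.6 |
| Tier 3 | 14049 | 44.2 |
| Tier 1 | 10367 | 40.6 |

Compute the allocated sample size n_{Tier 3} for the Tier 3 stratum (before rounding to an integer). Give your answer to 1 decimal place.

Neyman allocation: nₕ = n·NₕSₕ / Σⱼ NⱼSⱼ.
Σ NⱼSⱼ = 1132·40.6 + 14049·44.2 + 10367·40.6 = 1.0878252 × 10^6.
n_{Tier 3} = 1762·14049·44.2 / (1.0878252 × 10^6) = 1005.8.

1005.8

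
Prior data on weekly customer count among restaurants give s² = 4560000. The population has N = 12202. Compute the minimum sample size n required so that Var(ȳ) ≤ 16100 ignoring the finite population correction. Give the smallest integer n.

Without fpc, n₀ = s²/D = 4560000/16100 = 283.2298.
Rounding up, n = 284.

284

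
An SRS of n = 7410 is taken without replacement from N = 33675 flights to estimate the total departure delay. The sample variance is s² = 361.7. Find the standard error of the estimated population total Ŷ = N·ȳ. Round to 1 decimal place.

Var(Ŷ) = N²·Var(ȳ) = N²·(1 − n/N)·s²/n.
f = 7410/33675 = 0.22004454; Var(ȳ) = 0.77995546·361.7/7410 = 0.03807151.
Var(Ŷ) = 33675² · 0.03807151 = 4.3173306 × 10^7.
SE(Ŷ) = √(4.3173306 × 10^7) = 6570.6.

6570.6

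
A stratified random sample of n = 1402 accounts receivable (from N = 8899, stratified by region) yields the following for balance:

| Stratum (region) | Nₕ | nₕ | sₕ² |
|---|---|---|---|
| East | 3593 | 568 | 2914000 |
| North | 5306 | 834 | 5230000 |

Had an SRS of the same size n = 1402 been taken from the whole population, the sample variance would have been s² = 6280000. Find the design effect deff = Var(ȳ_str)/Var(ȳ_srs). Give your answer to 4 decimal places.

0.6845

Var(ȳ_str) = Σ Wₕ²(1−fₕ)sₕ²/nₕ with Wₕ = Nₕ/8899:
  East: (3593/8899)²·(1−568/3593)·2914000/568 = 704.11143
  North: (5306/8899)²·(1−834/5306)·5230000/834 = 1878.9805
  → Var(ȳ_str) = 2583.0919.
Var(ȳ_srs) = (1 − 1402/8899)·6280000/1402 = 3773.618.
deff = 2583.0919 / 3773.618 = 0.6845.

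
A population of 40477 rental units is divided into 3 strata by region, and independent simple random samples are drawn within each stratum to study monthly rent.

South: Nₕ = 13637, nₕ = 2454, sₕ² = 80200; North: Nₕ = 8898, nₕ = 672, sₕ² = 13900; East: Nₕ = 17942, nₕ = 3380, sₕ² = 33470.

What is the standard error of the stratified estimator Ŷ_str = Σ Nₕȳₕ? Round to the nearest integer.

95316

Var(Ŷ_str) = Σₕ Nₕ²(1 − fₕ)sₕ²/nₕ.
South: 13637²·(1 − 2454/13637)·80200/2454 = 4.9839879 × 10^9.
North: 8898²·(1 − 672/8898)·13900/672 = 1.5140026 × 10^9.
East: 17942²·(1 − 3380/17942)·33470/3380 = 2.5872053 × 10^9.
Sum = 9.0851958 × 10^9.
SE = √(9.0851958 × 10^9) = 95316.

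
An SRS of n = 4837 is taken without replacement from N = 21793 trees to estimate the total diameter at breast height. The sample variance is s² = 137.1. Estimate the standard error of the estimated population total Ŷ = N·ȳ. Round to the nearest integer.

Var(Ŷ) = N²·Var(ȳ) = N²·(1 − n/N)·s²/n.
f = 4837/21793 = 0.22195200; Var(ȳ) = 0.77804800·137.1/4837 = 0.022053004.
Var(Ŷ) = 21793² · 0.022053004 = 1.047374 × 10^7.
SE(Ŷ) = √(1.047374 × 10^7) = 3236.

3236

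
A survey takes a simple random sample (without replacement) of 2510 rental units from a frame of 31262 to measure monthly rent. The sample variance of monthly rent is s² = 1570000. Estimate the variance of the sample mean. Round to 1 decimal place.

Under SRS without replacement, Var(ȳ) = (1 − f)·s²/n with f = n/N = 2510/31262 = 0.08028917.
Var(ȳ) = (1 − 0.08028917)·1570000/2510 = 0.91971083·625.49801 = 575.27729.

575.3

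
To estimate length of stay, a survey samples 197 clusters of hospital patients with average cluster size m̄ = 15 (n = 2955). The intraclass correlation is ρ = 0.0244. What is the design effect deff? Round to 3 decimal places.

deff = 1 + (15 − 1)·0.0244 = 1 + 0.3416 = 1.3416.

1.342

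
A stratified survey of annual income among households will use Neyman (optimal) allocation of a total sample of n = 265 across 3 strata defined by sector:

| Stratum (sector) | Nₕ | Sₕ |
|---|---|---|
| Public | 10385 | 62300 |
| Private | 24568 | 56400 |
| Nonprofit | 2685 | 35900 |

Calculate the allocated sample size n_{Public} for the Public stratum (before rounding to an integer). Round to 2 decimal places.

80.53

Neyman allocation: nₕ = n·NₕSₕ / Σⱼ NⱼSⱼ.
Σ NⱼSⱼ = 10385·62300 + 24568·56400 + 2685·35900 = 2.1290122 × 10^9.
n_{Public} = 265·10385·62300 / (2.1290122 × 10^9) = 80.53.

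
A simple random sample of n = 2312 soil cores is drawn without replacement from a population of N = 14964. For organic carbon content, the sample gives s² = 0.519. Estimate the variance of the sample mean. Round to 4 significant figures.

1.898 × 10^-4

Under SRS without replacement, Var(ȳ) = (1 − f)·s²/n with f = n/N = 2312/14964 = 0.15450414.
Var(ȳ) = (1 − 0.15450414)·0.519/2312 = 0.84549586·2.2448097 × 10^-4 = 1.8979773 × 10^-4.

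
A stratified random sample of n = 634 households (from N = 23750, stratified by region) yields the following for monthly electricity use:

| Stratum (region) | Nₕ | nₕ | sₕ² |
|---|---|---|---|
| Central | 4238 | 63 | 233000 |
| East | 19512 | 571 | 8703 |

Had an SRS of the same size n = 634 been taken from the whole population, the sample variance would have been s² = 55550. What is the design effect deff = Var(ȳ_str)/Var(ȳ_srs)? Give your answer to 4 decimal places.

1.4775

Var(ȳ_str) = Σ Wₕ²(1−fₕ)sₕ²/nₕ with Wₕ = Nₕ/23750:
  Central: (4238/23750)²·(1−63/4238)·233000/63 = 116.01271
  East: (19512/23750)²·(1−571/19512)·8703/571 = 9.9864318
  → Var(ȳ_str) = 125.99914.
Var(ȳ_srs) = (1 − 634/23750)·55550/634 = 85.279349.
deff = 125.99914 / 85.279349 = 1.4775.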